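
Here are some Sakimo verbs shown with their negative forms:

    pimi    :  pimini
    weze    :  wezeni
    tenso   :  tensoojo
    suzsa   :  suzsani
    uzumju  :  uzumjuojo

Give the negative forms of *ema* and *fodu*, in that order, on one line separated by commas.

emani, foduojo

Looking at the last vowel of each stem: -ojo when the last vowel of the stem is a rounded vowel (*tenso*, *uzumju*); -ni when the last vowel of the stem is an unrounded vowel (*pimi*, *weze*, *suzsa*).
The last vowel of *ema* is /a/, which is an unrounded vowel, so the suffix is -ni, giving *emani*.
Since the last vowel of *fodu* is /u/ (a rounded vowel), it takes -ojo, giving *foduojo*.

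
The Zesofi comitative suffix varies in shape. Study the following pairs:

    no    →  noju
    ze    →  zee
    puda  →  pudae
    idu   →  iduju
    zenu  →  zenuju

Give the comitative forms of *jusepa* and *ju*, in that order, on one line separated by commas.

The alternation tracks the last vowel of the stem — -ju when the last vowel of the stem is a rounded vowel (*no*, *idu*, *zenu*); -e when the last vowel of the stem is an unrounded vowel (*ze*, *puda*).
*jusepa* — last vowel /a/ (an unrounded vowel) → -e → *jusepae*.
The last vowel of *ju* is /u/, which is a rounded vowel, so the suffix is -ju, giving *juju*.

jusepae, juju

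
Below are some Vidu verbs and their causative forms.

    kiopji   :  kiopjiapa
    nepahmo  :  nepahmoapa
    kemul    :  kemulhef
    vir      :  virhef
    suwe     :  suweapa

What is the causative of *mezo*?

mezoapa

The suffix is conditioned by the final sound: -hef when the stem ends in a consonant (*kemul*, *vir*); -apa when the stem ends in a vowel (*kiopji*, *nepahmo*, *suwe*).
*mezo* — final sound /o/ (a vowel) → -apa → *mezoapa*.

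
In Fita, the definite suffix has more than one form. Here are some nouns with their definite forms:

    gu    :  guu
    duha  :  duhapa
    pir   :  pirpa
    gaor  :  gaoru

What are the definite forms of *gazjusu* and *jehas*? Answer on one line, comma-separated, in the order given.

The alternation tracks the last vowel of the stem — -u when the last vowel of the stem is a rounded vowel (*gu*, *gaor*); -pa when the last vowel of the stem is an unrounded vowel (*duha*, *pir*).
*gazjusu* — last vowel /u/ (a rounded vowel) → -u → *gazjusuu*.
*jehas*: last vowel = /a/, an unrounded vowel → -pa → *jehaspa*.

gazjusuu, jehaspa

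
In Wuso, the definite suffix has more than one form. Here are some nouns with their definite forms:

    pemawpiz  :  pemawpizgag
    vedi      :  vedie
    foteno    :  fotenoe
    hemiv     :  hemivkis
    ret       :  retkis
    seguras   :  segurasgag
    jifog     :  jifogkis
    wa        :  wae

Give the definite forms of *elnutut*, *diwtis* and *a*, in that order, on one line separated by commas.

elnututkis, diwtisgag, ae

Looking at the final sound of each stem: -gag when the stem ends in a sibilant (*pemawpiz*, *seguras*); -kis when the stem ends in a non-sibilant consonant (*hemiv*, *ret*, *jifog*); -e when the stem ends in a vowel (*vedi*, *foteno*, *wa*).
Since the final sound of *elnutut* is /t/ (a non-sibilant consonant), it takes -kis, giving *elnututkis*.
Since the final sound of *diwtis* is /s/ (a sibilant), it takes -gag, giving *diwtisgag*.
Since the final sound of *a* is /a/ (a vowel), it takes -e, giving *ae*.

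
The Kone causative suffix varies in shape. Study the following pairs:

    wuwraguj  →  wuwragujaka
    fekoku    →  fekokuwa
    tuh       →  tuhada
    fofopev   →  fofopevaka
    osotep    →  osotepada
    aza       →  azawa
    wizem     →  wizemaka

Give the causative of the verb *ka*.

The pattern is voicing of the final sound: -ada when the stem ends in a voiceless consonant (*tuh*, *osotep*); -aka when the stem ends in a voiced consonant (*wuwraguj*, *fofopev*, *wizem*); -wa when the stem ends in a vowel (*fekoku*, *aza*).
*ka*: final sound = /a/, a vowel → -wa → *kawa*.

kawa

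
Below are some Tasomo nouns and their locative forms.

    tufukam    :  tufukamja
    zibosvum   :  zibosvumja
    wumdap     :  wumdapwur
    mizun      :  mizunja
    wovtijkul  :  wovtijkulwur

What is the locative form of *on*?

The pattern is nasality of the final consonant: -ja when the stem ends in a nasal (*tufukam*, *zibosvum*, *mizun*); -wur when the stem ends in a non-nasal consonant (*wumdap*, *wovtijkul*).
*on*: final consonant = /n/, a nasal → -ja → *onja*.

onja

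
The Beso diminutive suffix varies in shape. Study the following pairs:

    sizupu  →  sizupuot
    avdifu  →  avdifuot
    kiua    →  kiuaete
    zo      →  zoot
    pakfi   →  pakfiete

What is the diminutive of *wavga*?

wavgaete

The suffix is conditioned by the last vowel: -ot when the last vowel of the stem is a rounded vowel (*sizupu*, *avdifu*, *zo*); -ete when the last vowel of the stem is an unrounded vowel (*kiua*, *pakfi*).
Since the last vowel of *wavga* is /a/ (an unrounded vowel), it takes -ete, giving *wavgaete*.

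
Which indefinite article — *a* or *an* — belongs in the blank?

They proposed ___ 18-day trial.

The indefinite article is chosen by the initial *sound* of the following word, not its spelling.
The number *18* is spoken "eighteen", beginning with /ˌeɪˈtiːn/ — a vowel sound.
So the article is *an*: They proposed an 18-day trial.

an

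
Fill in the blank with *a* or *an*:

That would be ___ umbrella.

The indefinite article is chosen by the initial *sound* of the following word, not its spelling.
*umbrella* begins with the sound /ʌ/ (u pronounced /ʌ/) — a vowel sound.
So the article is *an*: That would be an umbrella.

an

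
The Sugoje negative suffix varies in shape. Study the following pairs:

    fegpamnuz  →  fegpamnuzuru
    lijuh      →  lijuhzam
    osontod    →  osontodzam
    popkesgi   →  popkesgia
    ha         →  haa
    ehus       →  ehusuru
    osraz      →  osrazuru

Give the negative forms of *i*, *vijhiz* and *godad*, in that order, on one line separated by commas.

ia, vijhizuru, godadzam

The alternation tracks the final sound of the stem — -uru when the stem ends in a sibilant (*fegpamnuz*, *ehus*, *osraz*); -zam when the stem ends in a non-sibilant consonant (*lijuh*, *osontod*); -a when the stem ends in a vowel (*popkesgi*, *ha*).
Since the final sound of *i* is /i/ (a vowel), it takes -a, giving *ia*.
Since the final sound of *vijhiz* is /z/ (a sibilant), it takes -uru, giving *vijhizuru*.
*godad*: final sound = /d/, a non-sibilant consonant → -zam → *godadzam*.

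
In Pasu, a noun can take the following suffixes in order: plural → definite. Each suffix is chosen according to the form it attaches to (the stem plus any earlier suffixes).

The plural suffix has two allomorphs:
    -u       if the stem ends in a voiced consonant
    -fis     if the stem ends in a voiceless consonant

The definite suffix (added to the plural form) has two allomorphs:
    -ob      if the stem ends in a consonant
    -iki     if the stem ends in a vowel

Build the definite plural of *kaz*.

Since the final consonant of *kaz* is /z/ (voiced), it takes -u, giving *kazu*.
The plural form *kazu* — final sound /u/ (a vowel) → -iki → *kazuiki*.

kazuiki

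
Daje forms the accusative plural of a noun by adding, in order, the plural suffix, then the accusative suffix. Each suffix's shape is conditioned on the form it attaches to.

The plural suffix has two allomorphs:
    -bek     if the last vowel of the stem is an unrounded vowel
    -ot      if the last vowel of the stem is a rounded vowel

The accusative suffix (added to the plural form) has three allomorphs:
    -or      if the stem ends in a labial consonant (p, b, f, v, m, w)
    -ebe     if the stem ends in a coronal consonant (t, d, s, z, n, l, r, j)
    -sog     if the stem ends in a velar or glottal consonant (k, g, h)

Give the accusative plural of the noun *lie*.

The last vowel of *lie* is /e/, which is an unrounded vowel, so the plural suffix is -bek, giving *liebek*.
The plural form *liebek*: final consonant = /k/, velar/glottal → -sog → *liebeksog*.

liebeksog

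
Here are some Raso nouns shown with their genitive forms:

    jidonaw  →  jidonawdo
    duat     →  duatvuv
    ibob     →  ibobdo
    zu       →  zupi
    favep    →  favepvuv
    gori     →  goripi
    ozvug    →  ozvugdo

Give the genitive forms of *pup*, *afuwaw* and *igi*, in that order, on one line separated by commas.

pupvuv, afuwawdo, igipi

The alternation tracks the final sound of the stem — -vuv when the stem ends in a voiceless consonant (*duat*, *favep*); -do when the stem ends in a voiced consonant (*jidonaw*, *ibob*, *ozvug*); -pi when the stem ends in a vowel (*zu*, *gori*).
Since the final sound of *pup* is /p/ (a voiceless consonant), it takes -vuv, giving *pupvuv*.
Since the final sound of *afuwaw* is /w/ (a voiced consonant), it takes -do, giving *afuwawdo*.
Since the final sound of *igi* is /i/ (a vowel), it takes -pi, giving *igipi*.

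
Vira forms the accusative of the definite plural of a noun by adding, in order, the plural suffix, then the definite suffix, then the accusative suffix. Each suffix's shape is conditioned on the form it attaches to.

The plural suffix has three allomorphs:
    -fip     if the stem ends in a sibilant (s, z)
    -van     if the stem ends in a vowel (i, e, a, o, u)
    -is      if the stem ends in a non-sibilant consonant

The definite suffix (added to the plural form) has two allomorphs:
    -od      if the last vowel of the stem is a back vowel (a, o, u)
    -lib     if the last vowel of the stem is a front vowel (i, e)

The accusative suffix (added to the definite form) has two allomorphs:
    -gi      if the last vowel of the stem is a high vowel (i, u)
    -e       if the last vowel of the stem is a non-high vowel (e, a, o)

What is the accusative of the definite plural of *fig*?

*fig* — final sound /g/ (a non-sibilant consonant) → -is → *figis*.
Since the last vowel of the plural form *figis* is /i/ (a front vowel), it takes -lib, giving *figislib*.
The definite form *figislib*: last vowel = /i/, a high vowel → -gi → *figislibgi*.

figislibgi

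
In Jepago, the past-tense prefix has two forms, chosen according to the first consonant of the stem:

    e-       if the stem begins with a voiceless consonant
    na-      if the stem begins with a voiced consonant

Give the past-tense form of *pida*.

epida

Since the first consonant of *pida* is /p/ (voiceless), it takes e-, giving *epida*.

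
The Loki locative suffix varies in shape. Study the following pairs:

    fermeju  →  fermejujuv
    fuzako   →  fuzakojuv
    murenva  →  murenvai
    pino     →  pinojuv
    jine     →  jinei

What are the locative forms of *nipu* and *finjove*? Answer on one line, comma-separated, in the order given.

nipujuv, finjovei

Looking at the last vowel of each stem: -juv when the last vowel of the stem is a rounded vowel (*fermeju*, *fuzako*, *pino*); -i when the last vowel of the stem is an unrounded vowel (*murenva*, *jine*).
Since the last vowel of *nipu* is /u/ (a rounded vowel), it takes -juv, giving *nipujuv*.
*finjove* — last vowel /e/ (an unrounded vowel) → -i → *finjovei*.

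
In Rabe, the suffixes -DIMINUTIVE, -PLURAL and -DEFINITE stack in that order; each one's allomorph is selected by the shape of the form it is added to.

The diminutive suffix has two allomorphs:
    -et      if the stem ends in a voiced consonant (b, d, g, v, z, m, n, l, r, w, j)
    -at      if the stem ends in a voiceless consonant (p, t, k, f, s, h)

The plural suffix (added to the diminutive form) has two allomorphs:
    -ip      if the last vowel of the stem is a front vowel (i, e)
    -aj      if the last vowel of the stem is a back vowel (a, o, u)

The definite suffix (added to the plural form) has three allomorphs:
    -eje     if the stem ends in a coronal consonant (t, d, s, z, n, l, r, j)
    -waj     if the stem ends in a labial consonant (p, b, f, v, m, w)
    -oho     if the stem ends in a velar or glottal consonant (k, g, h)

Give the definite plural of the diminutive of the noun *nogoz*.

nogozetipwaj

Since the final consonant of *nogoz* is /z/ (voiced), it takes -et, giving *nogozet*.
The diminutive form *nogozet*: last vowel = /e/, a front vowel → -ip → *nogozetip*.
The final consonant of the plural form *nogozetip* is /p/, which is labial, so the definite suffix is -waj, giving *nogozetipwaj*.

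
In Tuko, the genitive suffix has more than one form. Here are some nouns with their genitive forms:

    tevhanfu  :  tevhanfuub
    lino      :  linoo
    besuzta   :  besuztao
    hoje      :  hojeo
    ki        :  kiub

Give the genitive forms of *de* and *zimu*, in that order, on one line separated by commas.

deo, zimuub

The alternation tracks the last vowel of the stem — -ub when the last vowel of the stem is a high vowel (*tevhanfu*, *ki*); -o when the last vowel of the stem is a non-high vowel (*lino*, *besuzta*, *hoje*).
Since the last vowel of *de* is /e/ (a non-high vowel), it takes -o, giving *deo*.
Since the last vowel of *zimu* is /u/ (a high vowel), it takes -ub, giving *zimuub*.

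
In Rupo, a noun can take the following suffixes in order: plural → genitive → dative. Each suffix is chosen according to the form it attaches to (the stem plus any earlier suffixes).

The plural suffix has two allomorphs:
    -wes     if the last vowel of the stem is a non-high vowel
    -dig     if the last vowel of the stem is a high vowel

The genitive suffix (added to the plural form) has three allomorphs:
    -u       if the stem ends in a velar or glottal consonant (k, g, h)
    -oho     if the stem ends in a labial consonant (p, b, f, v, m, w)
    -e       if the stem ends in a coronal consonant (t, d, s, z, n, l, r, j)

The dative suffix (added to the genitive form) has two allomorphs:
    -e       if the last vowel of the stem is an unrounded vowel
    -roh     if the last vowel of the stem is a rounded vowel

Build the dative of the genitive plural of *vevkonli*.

vevkonlidiguroh

The last vowel of *vevkonli* is /i/, which is a high vowel, so the plural suffix is -dig, giving *vevkonlidig*.
The final consonant of the plural form *vevkonlidig* is /g/, which is velar/glottal, so the genitive suffix is -u, giving *vevkonlidigu*.
The genitive form *vevkonlidigu* — last vowel /u/ (a rounded vowel) → -roh → *vevkonlidiguroh*.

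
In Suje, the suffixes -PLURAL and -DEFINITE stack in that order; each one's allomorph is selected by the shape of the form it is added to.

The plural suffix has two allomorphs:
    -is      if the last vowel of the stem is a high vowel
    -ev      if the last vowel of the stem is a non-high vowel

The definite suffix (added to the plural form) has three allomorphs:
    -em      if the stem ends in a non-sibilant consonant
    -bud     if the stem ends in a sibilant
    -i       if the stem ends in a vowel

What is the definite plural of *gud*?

The last vowel of *gud* is /u/, which is a high vowel, so the plural suffix is -is, giving *gudis*.
The plural form *gudis*: final sound = /s/, a sibilant → -bud → *gudisbud*.

gudisbud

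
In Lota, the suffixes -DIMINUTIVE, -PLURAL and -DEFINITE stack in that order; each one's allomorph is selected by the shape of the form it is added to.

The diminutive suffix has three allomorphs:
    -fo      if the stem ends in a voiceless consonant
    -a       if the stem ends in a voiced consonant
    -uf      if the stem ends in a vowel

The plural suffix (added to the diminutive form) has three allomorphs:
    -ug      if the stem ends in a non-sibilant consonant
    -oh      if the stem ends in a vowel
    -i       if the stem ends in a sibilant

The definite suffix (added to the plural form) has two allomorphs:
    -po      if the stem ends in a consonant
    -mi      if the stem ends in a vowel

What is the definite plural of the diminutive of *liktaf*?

liktaffoohpo

Since the final sound of *liktaf* is /f/ (a voiceless consonant), it takes -fo, giving *liktaffo*.
The diminutive form *liktaffo*: final sound = /o/, a vowel → -oh → *liktaffooh*.
The final sound of the plural form *liktaffooh* is /h/, which is a consonant, so the definite suffix is -po, giving *liktaffoohpo*.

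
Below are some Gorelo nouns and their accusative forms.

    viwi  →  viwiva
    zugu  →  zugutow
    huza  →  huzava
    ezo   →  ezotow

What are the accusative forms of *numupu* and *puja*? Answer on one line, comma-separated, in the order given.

numuputow, pujava

The alternation tracks the last vowel of the stem — -tow when the last vowel of the stem is a rounded vowel (*zugu*, *ezo*); -va when the last vowel of the stem is an unrounded vowel (*viwi*, *huza*).
*numupu* — last vowel /u/ (a rounded vowel) → -tow → *numuputow*.
*puja* — last vowel /a/ (an unrounded vowel) → -va → *pujava*.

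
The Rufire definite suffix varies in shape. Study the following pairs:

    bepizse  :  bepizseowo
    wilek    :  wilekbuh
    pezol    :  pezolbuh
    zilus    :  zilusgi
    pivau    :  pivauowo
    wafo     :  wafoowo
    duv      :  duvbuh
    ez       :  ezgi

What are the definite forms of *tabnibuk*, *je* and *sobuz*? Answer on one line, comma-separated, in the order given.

tabnibukbuh, jeowo, sobuzgi

Looking at the final sound of each stem: -gi when the stem ends in a sibilant (*zilus*, *ez*); -buh when the stem ends in a non-sibilant consonant (*wilek*, *pezol*, *duv*); -owo when the stem ends in a vowel (*bepizse*, *pivau*, *wafo*).
*tabnibuk* — final sound /k/ (a non-sibilant consonant) → -buh → *tabnibukbuh*.
*je*: final sound = /e/, a vowel → -owo → *jeowo*.
Since the final sound of *sobuz* is /z/ (a sibilant), it takes -gi, giving *sobuzgi*.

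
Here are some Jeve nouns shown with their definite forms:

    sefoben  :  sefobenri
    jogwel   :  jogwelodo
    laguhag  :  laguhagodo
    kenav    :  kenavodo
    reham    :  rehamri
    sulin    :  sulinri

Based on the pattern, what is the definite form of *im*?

The pattern is nasality of the final consonant: -ri when the stem ends in a nasal (*sefoben*, *reham*, *sulin*); -odo when the stem ends in a non-nasal consonant (*jogwel*, *laguhag*, *kenav*).
Since the final consonant of *im* is /m/ (a nasal), it takes -ri, giving *imri*.

imri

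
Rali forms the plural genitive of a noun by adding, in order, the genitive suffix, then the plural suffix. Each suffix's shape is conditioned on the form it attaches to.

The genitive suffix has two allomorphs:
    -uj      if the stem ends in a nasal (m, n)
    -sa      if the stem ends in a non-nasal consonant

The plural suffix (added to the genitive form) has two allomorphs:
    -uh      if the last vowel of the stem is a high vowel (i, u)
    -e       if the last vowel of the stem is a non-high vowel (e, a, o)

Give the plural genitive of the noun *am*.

Since the final consonant of *am* is /m/ (a nasal), it takes -uj, giving *amuj*.
The last vowel of the genitive form *amuj* is /u/, which is a high vowel, so the plural suffix is -uh, giving *amujuh*.

amujuh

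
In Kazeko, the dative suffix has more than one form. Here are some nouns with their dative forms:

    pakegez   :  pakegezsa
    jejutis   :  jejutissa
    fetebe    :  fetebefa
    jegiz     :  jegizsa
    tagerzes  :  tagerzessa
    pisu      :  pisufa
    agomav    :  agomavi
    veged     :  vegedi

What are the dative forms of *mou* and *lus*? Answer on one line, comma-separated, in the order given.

The suffix is conditioned by the final sound: -sa when the stem ends in a sibilant (*pakegez*, *jejutis*, *jegiz*, *tagerzes*); -i when the stem ends in a non-sibilant consonant (*agomav*, *veged*); -fa when the stem ends in a vowel (*fetebe*, *pisu*).
The final sound of *mou* is /u/, which is a vowel, so the suffix is -fa, giving *moufa*.
Since the final sound of *lus* is /s/ (a sibilant), it takes -sa, giving *lussa*.

moufa, lussa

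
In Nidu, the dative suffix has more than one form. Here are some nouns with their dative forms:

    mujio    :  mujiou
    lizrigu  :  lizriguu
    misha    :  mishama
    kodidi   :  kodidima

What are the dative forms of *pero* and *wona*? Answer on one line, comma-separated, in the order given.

The suffix is conditioned by the last vowel: -u when the last vowel of the stem is a rounded vowel (*mujio*, *lizrigu*); -ma when the last vowel of the stem is an unrounded vowel (*misha*, *kodidi*).
Since the last vowel of *pero* is /o/ (a rounded vowel), it takes -u, giving *perou*.
Since the last vowel of *wona* is /a/ (an unrounded vowel), it takes -ma, giving *wonama*.

perou, wonama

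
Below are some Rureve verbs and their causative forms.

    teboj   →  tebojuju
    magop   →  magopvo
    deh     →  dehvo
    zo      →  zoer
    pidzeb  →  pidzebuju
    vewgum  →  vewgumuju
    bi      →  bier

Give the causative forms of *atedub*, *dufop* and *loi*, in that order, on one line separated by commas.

The alternation tracks the final sound of the stem — -vo when the stem ends in a voiceless consonant (*magop*, *deh*); -uju when the stem ends in a voiced consonant (*teboj*, *pidzeb*, *vewgum*); -er when the stem ends in a vowel (*zo*, *bi*).
*atedub* — final sound /b/ (a voiced consonant) → -uju → *atedubuju*.
*dufop*: final sound = /p/, a voiceless consonant → -vo → *dufopvo*.
The final sound of *loi* is /i/, which is a vowel, so the suffix is -er, giving *loier*.

atedubuju, dufopvo, loier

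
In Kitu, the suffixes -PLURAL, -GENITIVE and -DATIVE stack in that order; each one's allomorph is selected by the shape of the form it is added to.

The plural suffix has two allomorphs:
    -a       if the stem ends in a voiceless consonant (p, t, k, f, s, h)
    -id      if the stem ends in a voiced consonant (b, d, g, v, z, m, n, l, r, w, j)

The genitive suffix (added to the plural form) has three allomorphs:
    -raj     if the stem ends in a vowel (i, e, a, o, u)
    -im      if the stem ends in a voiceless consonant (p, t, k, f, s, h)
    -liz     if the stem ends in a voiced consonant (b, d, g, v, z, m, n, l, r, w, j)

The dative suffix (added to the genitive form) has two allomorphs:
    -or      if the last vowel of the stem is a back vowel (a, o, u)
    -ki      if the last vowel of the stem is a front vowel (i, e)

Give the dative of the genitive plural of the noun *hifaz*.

hifazidlizki

*hifaz* — final consonant /z/ (voiced) → -id → *hifazid*.
The final sound of the plural form *hifazid* is /d/, which is a voiced consonant, so the genitive suffix is -liz, giving *hifazidliz*.
Since the last vowel of the genitive form *hifazidliz* is /i/ (a front vowel), it takes -ki, giving *hifazidlizki*.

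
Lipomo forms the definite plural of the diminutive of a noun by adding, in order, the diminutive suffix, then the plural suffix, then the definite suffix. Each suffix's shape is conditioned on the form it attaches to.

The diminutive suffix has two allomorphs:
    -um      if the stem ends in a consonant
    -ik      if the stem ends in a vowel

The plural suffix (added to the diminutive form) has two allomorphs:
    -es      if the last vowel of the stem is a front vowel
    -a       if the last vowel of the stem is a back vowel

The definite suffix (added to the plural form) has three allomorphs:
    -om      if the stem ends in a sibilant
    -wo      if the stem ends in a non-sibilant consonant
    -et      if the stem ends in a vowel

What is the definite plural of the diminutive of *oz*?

ozumaet

*oz* — final sound /z/ (a consonant) → -um → *ozum*.
The diminutive form *ozum* — last vowel /u/ (a back vowel) → -a → *ozuma*.
The final sound of the plural form *ozuma* is /a/, which is a vowel, so the definite suffix is -et, giving *ozumaet*.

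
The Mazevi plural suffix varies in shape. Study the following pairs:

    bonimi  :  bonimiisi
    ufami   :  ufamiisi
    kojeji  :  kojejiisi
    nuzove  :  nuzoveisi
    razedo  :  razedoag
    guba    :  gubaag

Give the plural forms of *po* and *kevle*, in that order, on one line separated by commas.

The alternation tracks the last vowel of the stem — -isi when the last vowel of the stem is a front vowel (*bonimi*, *ufami*, *kojeji*, *nuzove*); -ag when the last vowel of the stem is a back vowel (*razedo*, *guba*).
*po* — last vowel /o/ (a back vowel) → -ag → *poag*.
*kevle* — last vowel /e/ (a front vowel) → -isi → *kevleisi*.

poag, kevleisi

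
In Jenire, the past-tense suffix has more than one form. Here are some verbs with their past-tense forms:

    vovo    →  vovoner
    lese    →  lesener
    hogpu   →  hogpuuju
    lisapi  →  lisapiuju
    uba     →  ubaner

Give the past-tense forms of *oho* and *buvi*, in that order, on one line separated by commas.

Looking at the last vowel of each stem: -uju when the last vowel of the stem is a high vowel (*hogpu*, *lisapi*); -ner when the last vowel of the stem is a non-high vowel (*vovo*, *lese*, *uba*).
The last vowel of *oho* is /o/, which is a non-high vowel, so the suffix is -ner, giving *ohoner*.
*buvi* — last vowel /i/ (a high vowel) → -uju → *buviuju*.

ohoner, buviuju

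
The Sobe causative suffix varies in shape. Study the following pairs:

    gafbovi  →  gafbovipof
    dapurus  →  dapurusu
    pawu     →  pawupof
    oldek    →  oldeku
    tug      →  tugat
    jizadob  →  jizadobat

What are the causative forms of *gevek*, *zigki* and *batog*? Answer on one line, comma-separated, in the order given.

geveku, zigkipof, batogat

The suffix is conditioned by the final sound: -u when the stem ends in a voiceless consonant (*dapurus*, *oldek*); -at when the stem ends in a voiced consonant (*tug*, *jizadob*); -pof when the stem ends in a vowel (*gafbovi*, *pawu*).
*gevek*: final sound = /k/, a voiceless consonant → -u → *geveku*.
*zigki*: final sound = /i/, a vowel → -pof → *zigkipof*.
*batog*: final sound = /g/, a voiced consonant → -at → *batogat*.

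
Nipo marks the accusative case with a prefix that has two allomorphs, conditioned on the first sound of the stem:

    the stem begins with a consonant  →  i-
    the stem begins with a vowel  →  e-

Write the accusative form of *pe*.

Since the first sound of *pe* is /p/ (a consonant), it takes i-, giving *ipe*.

ipe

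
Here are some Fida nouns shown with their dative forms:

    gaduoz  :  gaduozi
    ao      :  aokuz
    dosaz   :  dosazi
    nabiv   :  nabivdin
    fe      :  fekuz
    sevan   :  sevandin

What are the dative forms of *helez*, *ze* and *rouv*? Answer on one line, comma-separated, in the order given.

helezi, zekuz, rouvdin

Looking at the final sound of each stem: -i when the stem ends in a sibilant (*gaduoz*, *dosaz*); -din when the stem ends in a non-sibilant consonant (*nabiv*, *sevan*); -kuz when the stem ends in a vowel (*ao*, *fe*).
*helez* — final sound /z/ (a sibilant) → -i → *helezi*.
The final sound of *ze* is /e/, which is a vowel, so the suffix is -kuz, giving *zekuz*.
The final sound of *rouv* is /v/, which is a non-sibilant consonant, so the suffix is -din, giving *rouvdin*.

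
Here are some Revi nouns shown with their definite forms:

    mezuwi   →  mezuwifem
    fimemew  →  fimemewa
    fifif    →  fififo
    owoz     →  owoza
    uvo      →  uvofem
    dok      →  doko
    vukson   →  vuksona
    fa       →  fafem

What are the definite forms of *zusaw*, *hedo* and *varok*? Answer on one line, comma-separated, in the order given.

zusawa, hedofem, varoko

The alternation tracks the final sound of the stem — -o when the stem ends in a voiceless consonant (*fifif*, *dok*); -a when the stem ends in a voiced consonant (*fimemew*, *owoz*, *vukson*); -fem when the stem ends in a vowel (*mezuwi*, *uvo*, *fa*).
Since the final sound of *zusaw* is /w/ (a voiced consonant), it takes -a, giving *zusawa*.
*hedo* — final sound /o/ (a vowel) → -fem → *hedofem*.
*varok*: final sound = /k/, a voiceless consonant → -o → *varoko*.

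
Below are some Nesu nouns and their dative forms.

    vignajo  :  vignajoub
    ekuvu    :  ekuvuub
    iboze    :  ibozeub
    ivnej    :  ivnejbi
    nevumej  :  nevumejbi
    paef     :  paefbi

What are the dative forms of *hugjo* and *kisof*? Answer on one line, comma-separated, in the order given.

The pattern is consonant vs. vowel: -bi when the stem ends in a consonant (*ivnej*, *nevumej*, *paef*); -ub when the stem ends in a vowel (*vignajo*, *ekuvu*, *iboze*).
Since the final sound of *hugjo* is /o/ (a vowel), it takes -ub, giving *hugjoub*.
*kisof* — final sound /f/ (a consonant) → -bi → *kisofbi*.

hugjoub, kisofbi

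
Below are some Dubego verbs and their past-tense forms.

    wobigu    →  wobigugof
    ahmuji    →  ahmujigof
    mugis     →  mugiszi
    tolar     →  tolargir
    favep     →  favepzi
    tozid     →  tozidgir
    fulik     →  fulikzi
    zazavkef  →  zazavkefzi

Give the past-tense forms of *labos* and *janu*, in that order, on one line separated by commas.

Looking at the final sound of each stem: -zi when the stem ends in a voiceless consonant (*mugis*, *favep*, *fulik*, *zazavkef*); -gir when the stem ends in a voiced consonant (*tolar*, *tozid*); -gof when the stem ends in a vowel (*wobigu*, *ahmuji*).
*labos* — final sound /s/ (a voiceless consonant) → -zi → *laboszi*.
*janu*: final sound = /u/, a vowel → -gof → *janugof*.

laboszi, janugof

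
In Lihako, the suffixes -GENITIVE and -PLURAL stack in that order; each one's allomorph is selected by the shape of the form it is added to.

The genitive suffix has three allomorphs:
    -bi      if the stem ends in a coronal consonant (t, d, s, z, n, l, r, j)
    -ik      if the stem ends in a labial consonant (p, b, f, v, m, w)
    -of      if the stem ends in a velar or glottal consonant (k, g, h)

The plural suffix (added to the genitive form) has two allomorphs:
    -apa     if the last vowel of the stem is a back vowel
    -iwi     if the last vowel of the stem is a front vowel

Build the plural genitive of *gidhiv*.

gidhivikiwi

Since the final consonant of *gidhiv* is /v/ (labial), it takes -ik, giving *gidhivik*.
The last vowel of the genitive form *gidhivik* is /i/, which is a front vowel, so the plural suffix is -iwi, giving *gidhivikiwi*.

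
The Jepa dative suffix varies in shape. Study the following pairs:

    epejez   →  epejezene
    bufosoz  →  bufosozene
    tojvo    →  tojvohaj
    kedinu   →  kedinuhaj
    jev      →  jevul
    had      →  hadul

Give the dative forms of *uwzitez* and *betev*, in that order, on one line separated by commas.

uwzitezene, betevul

The suffix is conditioned by the final sound: -ene when the stem ends in a sibilant (*epejez*, *bufosoz*); -ul when the stem ends in a non-sibilant consonant (*jev*, *had*); -haj when the stem ends in a vowel (*tojvo*, *kedinu*).
*uwzitez*: final sound = /z/, a sibilant → -ene → *uwzitezene*.
Since the final sound of *betev* is /v/ (a non-sibilant consonant), it takes -ul, giving *betevul*.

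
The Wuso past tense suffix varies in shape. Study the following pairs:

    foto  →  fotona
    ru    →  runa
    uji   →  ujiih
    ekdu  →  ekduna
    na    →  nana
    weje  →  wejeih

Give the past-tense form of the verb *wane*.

waneih

The suffix is conditioned by the last vowel: -ih when the last vowel of the stem is a front vowel (*uji*, *weje*); -na when the last vowel of the stem is a back vowel (*foto*, *ru*, *ekdu*, *na*).
The last vowel of *wane* is /e/, which is a front vowel, so the suffix is -ih, giving *waneih*.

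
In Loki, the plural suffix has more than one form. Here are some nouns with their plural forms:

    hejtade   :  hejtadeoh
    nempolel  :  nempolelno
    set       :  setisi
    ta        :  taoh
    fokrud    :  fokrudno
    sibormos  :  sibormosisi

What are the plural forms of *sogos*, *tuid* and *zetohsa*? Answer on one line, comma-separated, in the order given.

sogosisi, tuidno, zetohsaoh

Looking at the final sound of each stem: -isi when the stem ends in a voiceless consonant (*set*, *sibormos*); -no when the stem ends in a voiced consonant (*nempolel*, *fokrud*); -oh when the stem ends in a vowel (*hejtade*, *ta*).
*sogos* — final sound /s/ (a voiceless consonant) → -isi → *sogosisi*.
*tuid*: final sound = /d/, a voiced consonant → -no → *tuidno*.
Since the final sound of *zetohsa* is /a/ (a vowel), it takes -oh, giving *zetohsaoh*.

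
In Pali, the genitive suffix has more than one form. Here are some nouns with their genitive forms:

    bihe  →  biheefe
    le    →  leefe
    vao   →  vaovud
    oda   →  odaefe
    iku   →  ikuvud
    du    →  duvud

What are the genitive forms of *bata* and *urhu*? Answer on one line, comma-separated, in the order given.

bataefe, urhuvud

The suffix is conditioned by the last vowel: -vud when the last vowel of the stem is a rounded vowel (*vao*, *iku*, *du*); -efe when the last vowel of the stem is an unrounded vowel (*bihe*, *le*, *oda*).
Since the last vowel of *bata* is /a/ (an unrounded vowel), it takes -efe, giving *bataefe*.
The last vowel of *urhu* is /u/, which is a rounded vowel, so the suffix is -vud, giving *urhuvud*.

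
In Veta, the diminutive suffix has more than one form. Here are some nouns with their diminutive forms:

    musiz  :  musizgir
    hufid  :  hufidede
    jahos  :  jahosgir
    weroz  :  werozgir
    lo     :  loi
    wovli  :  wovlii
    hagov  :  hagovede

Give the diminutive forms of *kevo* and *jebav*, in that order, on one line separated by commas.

kevoi, jebavede

Looking at the final sound of each stem: -gir when the stem ends in a sibilant (*musiz*, *jahos*, *weroz*); -ede when the stem ends in a non-sibilant consonant (*hufid*, *hagov*); -i when the stem ends in a vowel (*lo*, *wovli*).
The final sound of *kevo* is /o/, which is a vowel, so the suffix is -i, giving *kevoi*.
*jebav*: final sound = /v/, a non-sibilant consonant → -ede → *jebavede*.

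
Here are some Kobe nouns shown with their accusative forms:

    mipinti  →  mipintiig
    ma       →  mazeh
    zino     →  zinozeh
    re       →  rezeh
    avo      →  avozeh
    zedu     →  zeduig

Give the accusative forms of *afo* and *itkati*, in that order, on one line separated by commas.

The alternation tracks the last vowel of the stem — -ig when the last vowel of the stem is a high vowel (*mipinti*, *zedu*); -zeh when the last vowel of the stem is a non-high vowel (*ma*, *zino*, *re*, *avo*).
Since the last vowel of *afo* is /o/ (a non-high vowel), it takes -zeh, giving *afozeh*.
The last vowel of *itkati* is /i/, which is a high vowel, so the suffix is -ig, giving *itkatiig*.

afozeh, itkatiig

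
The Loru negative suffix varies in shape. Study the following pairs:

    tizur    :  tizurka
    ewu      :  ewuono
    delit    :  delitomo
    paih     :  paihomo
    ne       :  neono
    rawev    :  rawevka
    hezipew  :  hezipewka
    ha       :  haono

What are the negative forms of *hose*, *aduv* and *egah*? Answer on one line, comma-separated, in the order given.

Looking at the final sound of each stem: -omo when the stem ends in a voiceless consonant (*delit*, *paih*); -ka when the stem ends in a voiced consonant (*tizur*, *rawev*, *hezipew*); -ono when the stem ends in a vowel (*ewu*, *ne*, *ha*).
Since the final sound of *hose* is /e/ (a vowel), it takes -ono, giving *hoseono*.
*aduv*: final sound = /v/, a voiced consonant → -ka → *aduvka*.
*egah*: final sound = /h/, a voiceless consonant → -omo → *egahomo*.

hoseono, aduvka, egahomo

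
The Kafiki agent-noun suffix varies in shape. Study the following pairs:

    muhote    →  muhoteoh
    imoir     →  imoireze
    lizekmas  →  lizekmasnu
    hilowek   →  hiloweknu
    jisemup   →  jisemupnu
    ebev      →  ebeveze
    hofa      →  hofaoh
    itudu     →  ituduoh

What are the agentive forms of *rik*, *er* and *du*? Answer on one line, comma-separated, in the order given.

riknu, ereze, duoh

The pattern is voicing of the final sound: -nu when the stem ends in a voiceless consonant (*lizekmas*, *hilowek*, *jisemup*); -eze when the stem ends in a voiced consonant (*imoir*, *ebev*); -oh when the stem ends in a vowel (*muhote*, *hofa*, *itudu*).
*rik*: final sound = /k/, a voiceless consonant → -nu → *riknu*.
*er*: final sound = /r/, a voiced consonant → -eze → *ereze*.
The final sound of *du* is /u/, which is a vowel, so the suffix is -oh, giving *duoh*.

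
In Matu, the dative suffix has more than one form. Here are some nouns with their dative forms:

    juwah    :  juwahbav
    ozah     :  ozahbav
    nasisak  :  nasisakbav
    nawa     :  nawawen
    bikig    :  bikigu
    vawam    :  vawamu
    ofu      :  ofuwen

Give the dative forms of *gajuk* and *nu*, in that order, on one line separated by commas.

The alternation tracks the final sound of the stem — -bav when the stem ends in a voiceless consonant (*juwah*, *ozah*, *nasisak*); -u when the stem ends in a voiced consonant (*bikig*, *vawam*); -wen when the stem ends in a vowel (*nawa*, *ofu*).
The final sound of *gajuk* is /k/, which is a voiceless consonant, so the suffix is -bav, giving *gajukbav*.
Since the final sound of *nu* is /u/ (a vowel), it takes -wen, giving *nuwen*.

gajukbav, nuwen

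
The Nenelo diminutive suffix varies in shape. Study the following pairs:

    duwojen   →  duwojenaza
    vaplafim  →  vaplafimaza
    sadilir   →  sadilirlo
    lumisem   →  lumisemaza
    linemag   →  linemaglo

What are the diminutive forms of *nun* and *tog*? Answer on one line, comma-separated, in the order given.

nunaza, toglo

The pattern is nasality of the final consonant: -aza when the stem ends in a nasal (*duwojen*, *vaplafim*, *lumisem*); -lo when the stem ends in a non-nasal consonant (*sadilir*, *linemag*).
*nun*: final consonant = /n/, a nasal → -aza → *nunaza*.
*tog*: final consonant = /g/, non-nasal → -lo → *toglo*.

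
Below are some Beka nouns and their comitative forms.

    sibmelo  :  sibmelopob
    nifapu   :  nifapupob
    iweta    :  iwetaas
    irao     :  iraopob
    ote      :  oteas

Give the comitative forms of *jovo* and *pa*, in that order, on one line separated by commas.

jovopob, paas

The alternation tracks the last vowel of the stem — -pob when the last vowel of the stem is a rounded vowel (*sibmelo*, *nifapu*, *irao*); -as when the last vowel of the stem is an unrounded vowel (*iweta*, *ote*).
*jovo*: last vowel = /o/, a rounded vowel → -pob → *jovopob*.
Since the last vowel of *pa* is /a/ (an unrounded vowel), it takes -as, giving *paas*.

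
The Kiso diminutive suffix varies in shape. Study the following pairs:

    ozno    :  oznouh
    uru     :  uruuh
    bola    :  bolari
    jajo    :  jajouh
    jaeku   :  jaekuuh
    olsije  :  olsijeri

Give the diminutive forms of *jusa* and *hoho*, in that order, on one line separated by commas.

The pattern is rounding harmony: -uh when the last vowel of the stem is a rounded vowel (*ozno*, *uru*, *jajo*, *jaeku*); -ri when the last vowel of the stem is an unrounded vowel (*bola*, *olsije*).
*jusa* — last vowel /a/ (an unrounded vowel) → -ri → *jusari*.
*hoho*: last vowel = /o/, a rounded vowel → -uh → *hohouh*.

jusari, hohouh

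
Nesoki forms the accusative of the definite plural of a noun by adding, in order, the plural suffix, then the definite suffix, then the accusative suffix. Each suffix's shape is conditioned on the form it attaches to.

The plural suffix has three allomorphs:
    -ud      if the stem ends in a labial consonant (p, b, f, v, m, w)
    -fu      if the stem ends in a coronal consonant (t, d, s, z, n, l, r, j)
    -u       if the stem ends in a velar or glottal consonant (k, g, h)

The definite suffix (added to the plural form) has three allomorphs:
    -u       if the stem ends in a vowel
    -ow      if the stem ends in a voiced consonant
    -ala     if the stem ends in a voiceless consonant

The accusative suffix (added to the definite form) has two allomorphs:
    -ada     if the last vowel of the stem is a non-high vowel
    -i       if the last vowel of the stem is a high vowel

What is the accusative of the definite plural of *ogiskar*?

ogiskarfuui

The final consonant of *ogiskar* is /r/, which is coronal, so the plural suffix is -fu, giving *ogiskarfu*.
The plural form *ogiskarfu*: final sound = /u/, a vowel → -u → *ogiskarfuu*.
The definite form *ogiskarfuu* — last vowel /u/ (a high vowel) → -i → *ogiskarfuui*.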